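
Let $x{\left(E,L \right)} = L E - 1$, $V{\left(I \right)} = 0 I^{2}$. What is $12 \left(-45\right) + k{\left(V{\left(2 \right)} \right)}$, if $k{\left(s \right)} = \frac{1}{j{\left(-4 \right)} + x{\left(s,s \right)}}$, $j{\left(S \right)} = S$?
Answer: $- \frac{2701}{5} \approx -540.2$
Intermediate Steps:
$V{\left(I \right)} = 0$
$x{\left(E,L \right)} = -1 + E L$ ($x{\left(E,L \right)} = E L - 1 = -1 + E L$)
$k{\left(s \right)} = \frac{1}{-5 + s^{2}}$ ($k{\left(s \right)} = \frac{1}{-4 + \left(-1 + s s\right)} = \frac{1}{-4 + \left(-1 + s^{2}\right)} = \frac{1}{-5 + s^{2}}$)
$12 \left(-45\right) + k{\left(V{\left(2 \right)} \right)} = 12 \left(-45\right) + \frac{1}{-5 + 0^{2}} = -540 + \frac{1}{-5 + 0} = -540 + \frac{1}{-5} = -540 - \frac{1}{5} = - \frac{2701}{5}$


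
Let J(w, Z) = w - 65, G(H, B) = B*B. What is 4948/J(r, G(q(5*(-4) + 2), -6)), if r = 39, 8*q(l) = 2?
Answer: -2474/13 ≈ -190.31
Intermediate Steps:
q(l) = 1/4 (q(l) = (1/8)*2 = 1/4)
G(H, B) = B**2
J(w, Z) = -65 + w
4948/J(r, G(q(5*(-4) + 2), -6)) = 4948/(-65 + 39) = 4948/(-26) = 4948*(-1/26) = -2474/13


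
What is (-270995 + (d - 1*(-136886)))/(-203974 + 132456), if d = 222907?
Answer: -44399/35759 ≈ -1.2416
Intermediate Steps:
(-270995 + (d - 1*(-136886)))/(-203974 + 132456) = (-270995 + (222907 - 1*(-136886)))/(-203974 + 132456) = (-270995 + (222907 + 136886))/(-71518) = (-270995 + 359793)*(-1/71518) = 88798*(-1/71518) = -44399/35759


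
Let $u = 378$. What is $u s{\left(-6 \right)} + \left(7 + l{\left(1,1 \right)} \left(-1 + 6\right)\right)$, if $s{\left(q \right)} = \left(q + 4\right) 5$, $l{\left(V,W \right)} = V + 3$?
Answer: $-3753$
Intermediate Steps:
$l{\left(V,W \right)} = 3 + V$
$s{\left(q \right)} = 20 + 5 q$ ($s{\left(q \right)} = \left(4 + q\right) 5 = 20 + 5 q$)
$u s{\left(-6 \right)} + \left(7 + l{\left(1,1 \right)} \left(-1 + 6\right)\right) = 378 \left(20 + 5 \left(-6\right)\right) + \left(7 + \left(3 + 1\right) \left(-1 + 6\right)\right) = 378 \left(20 - 30\right) + \left(7 + 4 \cdot 5\right) = 378 \left(-10\right) + \left(7 + 20\right) = -3780 + 27 = -3753$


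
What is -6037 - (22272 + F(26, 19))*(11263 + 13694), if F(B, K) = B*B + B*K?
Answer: -585048031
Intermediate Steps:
F(B, K) = B**2 + B*K
-6037 - (22272 + F(26, 19))*(11263 + 13694) = -6037 - (22272 + 26*(26 + 19))*(11263 + 13694) = -6037 - (22272 + 26*45)*24957 = -6037 - (22272 + 1170)*24957 = -6037 - 23442*24957 = -6037 - 1*585041994 = -6037 - 585041994 = -585048031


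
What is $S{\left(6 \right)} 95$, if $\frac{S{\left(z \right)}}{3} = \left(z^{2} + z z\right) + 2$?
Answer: $21090$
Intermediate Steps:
$S{\left(z \right)} = 6 + 6 z^{2}$ ($S{\left(z \right)} = 3 \left(\left(z^{2} + z z\right) + 2\right) = 3 \left(\left(z^{2} + z^{2}\right) + 2\right) = 3 \left(2 z^{2} + 2\right) = 3 \left(2 + 2 z^{2}\right) = 6 + 6 z^{2}$)
$S{\left(6 \right)} 95 = \left(6 + 6 \cdot 6^{2}\right) 95 = \left(6 + 6 \cdot 36\right) 95 = \left(6 + 216\right) 95 = 222 \cdot 95 = 21090$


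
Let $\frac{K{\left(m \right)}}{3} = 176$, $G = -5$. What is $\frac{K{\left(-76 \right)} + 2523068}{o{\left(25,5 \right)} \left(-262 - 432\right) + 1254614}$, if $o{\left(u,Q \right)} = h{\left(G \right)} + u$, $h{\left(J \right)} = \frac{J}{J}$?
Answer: $\frac{1261798}{618285} \approx 2.0408$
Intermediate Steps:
$h{\left(J \right)} = 1$
$o{\left(u,Q \right)} = 1 + u$
$K{\left(m \right)} = 528$ ($K{\left(m \right)} = 3 \cdot 176 = 528$)
$\frac{K{\left(-76 \right)} + 2523068}{o{\left(25,5 \right)} \left(-262 - 432\right) + 1254614} = \frac{528 + 2523068}{\left(1 + 25\right) \left(-262 - 432\right) + 1254614} = \frac{2523596}{26 \left(-694\right) + 1254614} = \frac{2523596}{-18044 + 1254614} = \frac{2523596}{1236570} = 2523596 \cdot \frac{1}{1236570} = \frac{1261798}{618285}$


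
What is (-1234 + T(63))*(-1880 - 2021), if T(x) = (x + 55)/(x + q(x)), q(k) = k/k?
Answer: 153812529/32 ≈ 4.8066e+6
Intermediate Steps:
q(k) = 1
T(x) = (55 + x)/(1 + x) (T(x) = (x + 55)/(x + 1) = (55 + x)/(1 + x))
(-1234 + T(63))*(-1880 - 2021) = (-1234 + (55 + 63)/(1 + 63))*(-1880 - 2021) = (-1234 + 118/64)*(-3901) = (-1234 + (1/64)*118)*(-3901) = (-1234 + 59/32)*(-3901) = -39429/32*(-3901) = 153812529/32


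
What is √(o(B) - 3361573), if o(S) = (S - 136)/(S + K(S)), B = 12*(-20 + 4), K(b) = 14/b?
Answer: I*√1142923216794901/18439 ≈ 1833.5*I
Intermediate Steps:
B = -192 (B = 12*(-16) = -192)
o(S) = (-136 + S)/(S + 14/S) (o(S) = (S - 136)/(S + 14/S) = (-136 + S)/(S + 14/S))
√(o(B) - 3361573) = √(-192*(-136 - 192)/(14 + (-192)²) - 3361573) = √(-192*(-328)/(14 + 36864) - 3361573) = √(-192*(-328)/36878 - 3361573) = √(-192*1/36878*(-328) - 3361573) = √(31488/18439 - 3361573) = √(-61984013059/18439) = I*√1142923216794901/18439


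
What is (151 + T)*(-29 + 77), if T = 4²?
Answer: 8016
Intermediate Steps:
T = 16
(151 + T)*(-29 + 77) = (151 + 16)*(-29 + 77) = 167*48 = 8016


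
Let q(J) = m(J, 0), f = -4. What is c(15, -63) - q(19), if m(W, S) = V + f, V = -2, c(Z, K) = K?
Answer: -57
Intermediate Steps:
m(W, S) = -6 (m(W, S) = -2 - 4 = -6)
q(J) = -6
c(15, -63) - q(19) = -63 - 1*(-6) = -63 + 6 = -57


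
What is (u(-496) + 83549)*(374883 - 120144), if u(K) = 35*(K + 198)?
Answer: 18626260941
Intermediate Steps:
u(K) = 6930 + 35*K (u(K) = 35*(198 + K) = 6930 + 35*K)
(u(-496) + 83549)*(374883 - 120144) = ((6930 + 35*(-496)) + 83549)*(374883 - 120144) = ((6930 - 17360) + 83549)*254739 = (-10430 + 83549)*254739 = 73119*254739 = 18626260941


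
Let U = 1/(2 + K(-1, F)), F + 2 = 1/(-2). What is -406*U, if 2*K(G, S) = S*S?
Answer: -3248/41 ≈ -79.219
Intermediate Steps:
F = -5/2 (F = -2 + 1/(-2) = -2 - 1/2 = -5/2 ≈ -2.5000)
K(G, S) = S**2/2 (K(G, S) = (S*S)/2 = S**2/2)
U = 8/41 (U = 1/(2 + (-5/2)**2/2) = 1/(2 + (1/2)*(25/4)) = 1/(2 + 25/8) = 1/(41/8) = 8/41 ≈ 0.19512)
-406*U = -406*8/41 = -3248/41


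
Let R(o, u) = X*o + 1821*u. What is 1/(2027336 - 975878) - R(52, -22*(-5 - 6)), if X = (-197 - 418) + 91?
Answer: -434708486771/1051458 ≈ -4.1343e+5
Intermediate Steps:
X = -524 (X = -615 + 91 = -524)
R(o, u) = -524*o + 1821*u
1/(2027336 - 975878) - R(52, -22*(-5 - 6)) = 1/(2027336 - 975878) - (-524*52 + 1821*(-22*(-5 - 6))) = 1/1051458 - (-27248 + 1821*(-22*(-11))) = 1/1051458 - (-27248 + 1821*242) = 1/1051458 - (-27248 + 440682) = 1/1051458 - 1*413434 = 1/1051458 - 413434 = -434708486771/1051458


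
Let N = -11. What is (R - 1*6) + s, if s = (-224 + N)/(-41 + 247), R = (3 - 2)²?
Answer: -1265/206 ≈ -6.1408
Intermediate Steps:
R = 1 (R = 1² = 1)
s = -235/206 (s = (-224 - 11)/(-41 + 247) = -235/206 ≈ -1.1408)
(R - 1*6) + s = (1 - 1*6) - 235/206 = (1 - 6) - 235/206 = -5 - 235/206 = -1265/206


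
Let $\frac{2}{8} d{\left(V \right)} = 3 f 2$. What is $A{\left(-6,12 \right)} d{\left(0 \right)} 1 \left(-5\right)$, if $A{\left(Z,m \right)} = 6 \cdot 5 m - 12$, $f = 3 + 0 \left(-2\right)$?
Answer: $-125280$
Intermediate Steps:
$f = 3$ ($f = 3 + 0 = 3$)
$d{\left(V \right)} = 72$ ($d{\left(V \right)} = 4 \cdot 3 \cdot 3 \cdot 2 = 4 \cdot 9 \cdot 2 = 4 \cdot 18 = 72$)
$A{\left(Z,m \right)} = -12 + 30 m$ ($A{\left(Z,m \right)} = 30 m - 12 = -12 + 30 m$)
$A{\left(-6,12 \right)} d{\left(0 \right)} 1 \left(-5\right) = \left(-12 + 30 \cdot 12\right) 72 \cdot 1 \left(-5\right) = \left(-12 + 360\right) 72 \left(-5\right) = 348 \left(-360\right) = -125280$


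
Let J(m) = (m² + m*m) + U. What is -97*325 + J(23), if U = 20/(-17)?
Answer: -517959/17 ≈ -30468.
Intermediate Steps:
U = -20/17 (U = 20*(-1/17) = -20/17 ≈ -1.1765)
J(m) = -20/17 + 2*m² (J(m) = (m² + m*m) - 20/17 = (m² + m²) - 20/17 = 2*m² - 20/17 = -20/17 + 2*m²)
-97*325 + J(23) = -97*325 + (-20/17 + 2*23²) = -31525 + (-20/17 + 2*529) = -31525 + (-20/17 + 1058) = -31525 + 17966/17 = -517959/17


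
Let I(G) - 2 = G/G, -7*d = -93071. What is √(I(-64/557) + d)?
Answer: 74*√119/7 ≈ 115.32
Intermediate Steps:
d = 93071/7 (d = -⅐*(-93071) = 93071/7 ≈ 13296.)
I(G) = 3 (I(G) = 2 + G/G = 2 + 1 = 3)
√(I(-64/557) + d) = √(3 + 93071/7) = √(93092/7) = 74*√119/7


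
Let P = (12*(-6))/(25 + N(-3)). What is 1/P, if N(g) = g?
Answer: -11/36 ≈ -0.30556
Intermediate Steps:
P = -36/11 (P = (12*(-6))/(25 - 3) = -72/22 = (1/22)*(-72) = -36/11 ≈ -3.2727)
1/P = 1/(-36/11) = -11/36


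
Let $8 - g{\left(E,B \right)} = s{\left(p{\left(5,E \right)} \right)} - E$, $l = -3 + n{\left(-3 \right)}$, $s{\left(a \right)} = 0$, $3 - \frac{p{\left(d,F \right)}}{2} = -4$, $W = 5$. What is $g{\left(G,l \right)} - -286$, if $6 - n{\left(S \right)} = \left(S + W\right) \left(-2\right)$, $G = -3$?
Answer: $291$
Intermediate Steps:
$p{\left(d,F \right)} = 14$ ($p{\left(d,F \right)} = 6 - -8 = 6 + 8 = 14$)
$n{\left(S \right)} = 16 + 2 S$ ($n{\left(S \right)} = 6 - \left(S + 5\right) \left(-2\right) = 6 - \left(5 + S\right) \left(-2\right) = 6 - \left(-10 - 2 S\right) = 6 + \left(10 + 2 S\right) = 16 + 2 S$)
$l = 7$ ($l = -3 + \left(16 + 2 \left(-3\right)\right) = -3 + \left(16 - 6\right) = -3 + 10 = 7$)
$g{\left(E,B \right)} = 8 + E$ ($g{\left(E,B \right)} = 8 - \left(0 - E\right) = 8 - - E = 8 + E$)
$g{\left(G,l \right)} - -286 = \left(8 - 3\right) - -286 = 5 + 286 = 291$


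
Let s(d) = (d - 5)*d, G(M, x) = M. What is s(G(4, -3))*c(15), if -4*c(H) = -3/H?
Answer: -1/5 ≈ -0.20000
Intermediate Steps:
c(H) = 3/(4*H) (c(H) = -(-3)/(4*H) = 3/(4*H))
s(d) = d*(-5 + d) (s(d) = (-5 + d)*d = d*(-5 + d))
s(G(4, -3))*c(15) = (4*(-5 + 4))*((3/4)/15) = (4*(-1))*((3/4)*(1/15)) = -4*1/20 = -1/5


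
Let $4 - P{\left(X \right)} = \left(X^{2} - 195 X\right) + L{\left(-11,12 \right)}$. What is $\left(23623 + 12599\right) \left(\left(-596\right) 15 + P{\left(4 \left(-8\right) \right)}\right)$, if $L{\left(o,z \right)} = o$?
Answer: $-586397958$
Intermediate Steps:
$P{\left(X \right)} = 15 - X^{2} + 195 X$ ($P{\left(X \right)} = 4 - \left(\left(X^{2} - 195 X\right) - 11\right) = 4 - \left(-11 + X^{2} - 195 X\right) = 4 + \left(11 - X^{2} + 195 X\right) = 15 - X^{2} + 195 X$)
$\left(23623 + 12599\right) \left(\left(-596\right) 15 + P{\left(4 \left(-8\right) \right)}\right) = \left(23623 + 12599\right) \left(\left(-596\right) 15 + \left(15 - \left(4 \left(-8\right)\right)^{2} + 195 \cdot 4 \left(-8\right)\right)\right) = 36222 \left(-8940 + \left(15 - \left(-32\right)^{2} + 195 \left(-32\right)\right)\right) = 36222 \left(-8940 - 7249\right) = 36222 \left(-16189\right) = -586397958$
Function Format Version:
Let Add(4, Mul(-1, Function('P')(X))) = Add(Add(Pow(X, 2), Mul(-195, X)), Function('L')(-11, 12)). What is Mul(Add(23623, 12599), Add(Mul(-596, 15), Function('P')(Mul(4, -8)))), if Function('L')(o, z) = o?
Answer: -586397958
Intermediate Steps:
Function('P')(X) = Add(15, Mul(-1, Pow(X, 2)), Mul(195, X)) (Function('P')(X) = Add(4, Mul(-1, Add(Add(Pow(X, 2), Mul(-195, X)), -11))) = Add(4, Mul(-1, Add(-11, Pow(X, 2), Mul(-195, X)))) = Add(4, Add(11, Mul(-1, Pow(X, 2)), Mul(195, X))) = Add(15, Mul(-1, Pow(X, 2)), Mul(195, X)))
Mul(Add(23623, 12599), Add(Mul(-596, 15), Function('P')(Mul(4, -8)))) = Mul(Add(23623, 12599), Add(Mul(-596, 15), Add(15, Mul(-1, Pow(Mul(4, -8), 2)), Mul(195, Mul(4, -8))))) = Mul(36222, Add(-8940, Add(15, Mul(-1, Pow(-32, 2)), Mul(195, -32)))) = Mul(36222, Add(-8940, Add(15, Mul(-1, 1024), -6240))) = Mul(36222, Add(-8940, Add(15, -1024, -6240))) = Mul(36222, Add(-8940, -7249)) = Mul(36222, -16189) = -586397958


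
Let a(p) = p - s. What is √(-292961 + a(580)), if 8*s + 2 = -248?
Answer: I*√1169399/2 ≈ 540.69*I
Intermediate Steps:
s = -125/4 (s = -¼ + (⅛)*(-248) = -¼ - 31 = -125/4 ≈ -31.250)
a(p) = 125/4 + p (a(p) = p - 1*(-125/4) = p + 125/4 = 125/4 + p)
√(-292961 + a(580)) = √(-292961 + (125/4 + 580)) = √(-292961 + 2445/4) = √(-1169399/4) = I*√1169399/2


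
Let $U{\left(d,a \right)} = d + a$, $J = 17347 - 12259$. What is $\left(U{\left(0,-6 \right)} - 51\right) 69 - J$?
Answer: $-9021$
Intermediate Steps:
$J = 5088$ ($J = 17347 - 12259 = 5088$)
$U{\left(d,a \right)} = a + d$
$\left(U{\left(0,-6 \right)} - 51\right) 69 - J = \left(\left(-6 + 0\right) - 51\right) 69 - 5088 = \left(-6 - 51\right) 69 - 5088 = \left(-57\right) 69 - 5088 = -3933 - 5088 = -9021$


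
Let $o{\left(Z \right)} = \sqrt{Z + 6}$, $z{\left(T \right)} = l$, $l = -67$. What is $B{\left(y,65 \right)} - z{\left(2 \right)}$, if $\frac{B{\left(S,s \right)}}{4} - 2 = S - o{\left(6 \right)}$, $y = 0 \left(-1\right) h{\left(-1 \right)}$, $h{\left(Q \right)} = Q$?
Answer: $75 - 8 \sqrt{3} \approx 61.144$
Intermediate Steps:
$z{\left(T \right)} = -67$
$o{\left(Z \right)} = \sqrt{6 + Z}$
$y = 0$ ($y = 0 \left(-1\right) \left(-1\right) = 0 \left(-1\right) = 0$)
$B{\left(S,s \right)} = 8 - 8 \sqrt{3} + 4 S$ ($B{\left(S,s \right)} = 8 + 4 \left(S - \sqrt{6 + 6}\right) = 8 + 4 \left(S - \sqrt{12}\right) = 8 + 4 \left(S - 2 \sqrt{3}\right) = 8 + \left(- 8 \sqrt{3} + 4 S\right) = 8 - 8 \sqrt{3} + 4 S$)
$B{\left(y,65 \right)} - z{\left(2 \right)} = \left(8 - 8 \sqrt{3} + 4 \cdot 0\right) - -67 = \left(8 - 8 \sqrt{3} + 0\right) + 67 = \left(8 - 8 \sqrt{3}\right) + 67 = 75 - 8 \sqrt{3}$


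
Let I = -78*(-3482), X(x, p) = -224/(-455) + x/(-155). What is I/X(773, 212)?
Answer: -182421980/3019 ≈ -60425.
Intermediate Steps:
X(x, p) = 32/65 - x/155 (X(x, p) = -224*(-1/455) + x*(-1/155) = 32/65 - x/155)
I = 271596
I/X(773, 212) = 271596/(32/65 - 1/155*773) = 271596/(32/65 - 773/155) = 271596/(-9057/2015) = 271596*(-2015/9057) = -182421980/3019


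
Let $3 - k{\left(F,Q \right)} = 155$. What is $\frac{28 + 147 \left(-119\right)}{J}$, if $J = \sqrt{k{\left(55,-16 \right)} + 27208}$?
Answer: $- \frac{17465 \sqrt{1691}}{6764} \approx -106.18$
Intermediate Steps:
$k{\left(F,Q \right)} = -152$ ($k{\left(F,Q \right)} = 3 - 155 = -152$)
$J = 4 \sqrt{1691}$ ($J = \sqrt{-152 + 27208} = \sqrt{27056} = 4 \sqrt{1691} \approx 164.49$)
$\frac{28 + 147 \left(-119\right)}{J} = \frac{28 + 147 \left(-119\right)}{4 \sqrt{1691}} = \left(28 - 17493\right) \frac{\sqrt{1691}}{6764} = - 17465 \frac{\sqrt{1691}}{6764} = - \frac{17465 \sqrt{1691}}{6764}$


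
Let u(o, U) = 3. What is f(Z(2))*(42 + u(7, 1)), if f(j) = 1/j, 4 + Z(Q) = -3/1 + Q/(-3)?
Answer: -135/23 ≈ -5.8696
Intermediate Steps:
Z(Q) = -7 - Q/3 (Z(Q) = -4 + (-3/1 + Q/(-3)) = -4 + (-3*1 + Q*(-⅓)) = -4 + (-3 - Q/3) = -7 - Q/3)
f(Z(2))*(42 + u(7, 1)) = (42 + 3)/(-7 - ⅓*2) = 45/(-7 - ⅔) = 45/(-23/3) = -3/23*45 = -135/23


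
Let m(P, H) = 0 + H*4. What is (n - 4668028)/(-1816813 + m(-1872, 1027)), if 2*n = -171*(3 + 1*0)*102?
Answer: 4694191/1812705 ≈ 2.5896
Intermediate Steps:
m(P, H) = 4*H (m(P, H) = 0 + 4*H = 4*H)
n = -26163 (n = (-171*(3 + 1*0)*102)/2 = (-171*(3 + 0)*102)/2 = (-171*3*102)/2 = (-513*102)/2 = (½)*(-52326) = -26163)
(n - 4668028)/(-1816813 + m(-1872, 1027)) = (-26163 - 4668028)/(-1816813 + 4*1027) = -4694191/(-1816813 + 4108) = -4694191/(-1812705) = -4694191*(-1/1812705) = 4694191/1812705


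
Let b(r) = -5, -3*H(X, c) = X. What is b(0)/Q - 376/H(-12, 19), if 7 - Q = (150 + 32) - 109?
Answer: -6199/66 ≈ -93.924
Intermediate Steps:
H(X, c) = -X/3
Q = -66 (Q = 7 - ((150 + 32) - 109) = 7 - (182 - 109) = 7 - 1*73 = 7 - 73 = -66)
b(0)/Q - 376/H(-12, 19) = -5/(-66) - 376/((-⅓*(-12))) = -5*(-1/66) - 376/4 = 5/66 - 376*¼ = 5/66 - 94 = -6199/66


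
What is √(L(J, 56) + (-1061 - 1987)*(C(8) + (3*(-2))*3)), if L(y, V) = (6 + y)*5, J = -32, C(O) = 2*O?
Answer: √5966 ≈ 77.240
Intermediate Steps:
L(y, V) = 30 + 5*y
√(L(J, 56) + (-1061 - 1987)*(C(8) + (3*(-2))*3)) = √((30 + 5*(-32)) + (-1061 - 1987)*(2*8 + (3*(-2))*3)) = √((30 - 160) - 3048*(16 - 6*3)) = √(-130 - 3048*(16 - 18)) = √(-130 - 3048*(-2)) = √(-130 + 6096) = √5966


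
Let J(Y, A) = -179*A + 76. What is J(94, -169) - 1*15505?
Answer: 14822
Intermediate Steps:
J(Y, A) = 76 - 179*A
J(94, -169) - 1*15505 = (76 - 179*(-169)) - 1*15505 = (76 + 30251) - 15505 = 30327 - 15505 = 14822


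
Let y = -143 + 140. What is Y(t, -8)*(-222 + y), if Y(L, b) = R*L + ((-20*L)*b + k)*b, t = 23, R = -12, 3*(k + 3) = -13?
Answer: 6672900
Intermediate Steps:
k = -22/3 (k = -3 + (⅓)*(-13) = -3 - 13/3 = -22/3 ≈ -7.3333)
y = -3
Y(L, b) = -12*L + b*(-22/3 - 20*L*b) (Y(L, b) = -12*L + ((-20*L)*b - 22/3)*b = -12*L + (-20*L*b - 22/3)*b = -12*L + (-22/3 - 20*L*b)*b = -12*L + b*(-22/3 - 20*L*b))
Y(t, -8)*(-222 + y) = (-12*23 - 22/3*(-8) - 20*23*(-8)²)*(-222 - 3) = (-276 + 176/3 - 20*23*64)*(-225) = (-276 + 176/3 - 29440)*(-225) = -88972/3*(-225) = 6672900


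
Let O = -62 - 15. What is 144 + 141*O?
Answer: -10713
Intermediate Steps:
O = -77
144 + 141*O = 144 + 141*(-77) = 144 - 10857 = -10713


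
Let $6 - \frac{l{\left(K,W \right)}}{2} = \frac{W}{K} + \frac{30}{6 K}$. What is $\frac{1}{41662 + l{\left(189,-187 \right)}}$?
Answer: $\frac{27}{1125250} \approx 2.3995 \cdot 10^{-5}$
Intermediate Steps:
$l{\left(K,W \right)} = 12 - \frac{10}{K} - \frac{2 W}{K}$ ($l{\left(K,W \right)} = 12 - 2 \left(\frac{W}{K} + \frac{30}{6 K}\right) = 12 - 2 \left(\frac{W}{K} + 30 \frac{1}{6 K}\right) = 12 - 2 \left(\frac{W}{K} + \frac{5}{K}\right) = 12 - 2 \left(\frac{5}{K} + \frac{W}{K}\right) = 12 - \left(\frac{10}{K} + \frac{2 W}{K}\right) = 12 - \frac{10}{K} - \frac{2 W}{K}$)
$\frac{1}{41662 + l{\left(189,-187 \right)}} = \frac{1}{41662 + \frac{2 \left(-5 - -187 + 6 \cdot 189\right)}{189}} = \frac{1}{41662 + 2 \cdot \frac{1}{189} \left(-5 + 187 + 1134\right)} = \frac{1}{41662 + 2 \cdot \frac{1}{189} \cdot 1316} = \frac{1}{41662 + \frac{376}{27}} = \frac{1}{\frac{1125250}{27}} = \frac{27}{1125250}$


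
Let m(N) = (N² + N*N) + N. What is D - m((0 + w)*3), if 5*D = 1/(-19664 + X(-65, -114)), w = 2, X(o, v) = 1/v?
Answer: -874261944/11208485 ≈ -78.000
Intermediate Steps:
m(N) = N + 2*N² (m(N) = (N² + N²) + N = 2*N² + N = N + 2*N²)
D = -114/11208485 (D = 1/(5*(-19664 + 1/(-114))) = 1/(5*(-19664 - 1/114)) = 1/(5*(-2241697/114)) = (⅕)*(-114/2241697) = -114/11208485 ≈ -1.0171e-5)
D - m((0 + w)*3) = -114/11208485 - (0 + 2)*3*(1 + 2*((0 + 2)*3)) = -114/11208485 - 2*3*(1 + 2*(2*3)) = -114/11208485 - 6*(1 + 2*6) = -114/11208485 - 6*(1 + 12) = -114/11208485 - 6*13 = -114/11208485 - 1*78 = -114/11208485 - 78 = -874261944/11208485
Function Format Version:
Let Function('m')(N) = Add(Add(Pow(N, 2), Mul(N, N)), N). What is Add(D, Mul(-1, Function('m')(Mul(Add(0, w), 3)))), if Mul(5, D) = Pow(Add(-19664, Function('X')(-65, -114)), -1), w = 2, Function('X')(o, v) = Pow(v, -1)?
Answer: Rational(-874261944, 11208485) ≈ -78.000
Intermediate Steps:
Function('m')(N) = Add(N, Mul(2, Pow(N, 2))) (Function('m')(N) = Add(Add(Pow(N, 2), Pow(N, 2)), N) = Add(Mul(2, Pow(N, 2)), N) = Add(N, Mul(2, Pow(N, 2))))
D = Rational(-114, 11208485) (D = Mul(Rational(1, 5), Pow(Add(-19664, Pow(-114, -1)), -1)) = Mul(Rational(1, 5), Pow(Add(-19664, Rational(-1, 114)), -1)) = Mul(Rational(1, 5), Pow(Rational(-2241697, 114), -1)) = Mul(Rational(1, 5), Rational(-114, 2241697)) = Rational(-114, 11208485) ≈ -1.0171e-5)
Add(D, Mul(-1, Function('m')(Mul(Add(0, w), 3)))) = Add(Rational(-114, 11208485), Mul(-1, Mul(Mul(Add(0, 2), 3), Add(1, Mul(2, Mul(Add(0, 2), 3)))))) = Add(Rational(-114, 11208485), Mul(-1, Mul(Mul(2, 3), Add(1, Mul(2, Mul(2, 3)))))) = Add(Rational(-114, 11208485), Mul(-1, Mul(6, Add(1, Mul(2, 6))))) = Add(Rational(-114, 11208485), Mul(-1, Mul(6, Add(1, 12)))) = Add(Rational(-114, 11208485), Mul(-1, Mul(6, 13))) = Add(Rational(-114, 11208485), Mul(-1, 78)) = Add(Rational(-114, 11208485), -78) = Rational(-874261944, 11208485)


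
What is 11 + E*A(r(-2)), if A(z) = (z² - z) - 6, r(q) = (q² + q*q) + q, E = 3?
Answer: 83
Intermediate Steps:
r(q) = q + 2*q² (r(q) = (q² + q²) + q = 2*q² + q = q + 2*q²)
A(z) = -6 + z² - z
11 + E*A(r(-2)) = 11 + 3*(-6 + (-2*(1 + 2*(-2)))² - (-2)*(1 + 2*(-2))) = 11 + 3*(-6 + (-2*(1 - 4))² - (-2)*(1 - 4)) = 11 + 3*(-6 + (-2*(-3))² - (-2)*(-3)) = 11 + 3*(-6 + 6² - 1*6) = 11 + 3*(-6 + 36 - 6) = 11 + 3*24 = 11 + 72 = 83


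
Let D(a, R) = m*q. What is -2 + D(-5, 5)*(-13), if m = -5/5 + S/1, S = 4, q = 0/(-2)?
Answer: -2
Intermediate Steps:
q = 0 (q = 0*(-½) = 0)
m = 3 (m = -5/5 + 4/1 = -5*⅕ + 4*1 = -1 + 4 = 3)
D(a, R) = 0 (D(a, R) = 3*0 = 0)
-2 + D(-5, 5)*(-13) = -2 + 0*(-13) = -2 + 0 = -2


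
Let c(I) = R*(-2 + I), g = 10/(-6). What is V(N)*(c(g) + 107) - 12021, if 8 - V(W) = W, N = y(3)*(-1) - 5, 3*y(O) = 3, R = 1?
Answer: -31723/3 ≈ -10574.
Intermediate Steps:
y(O) = 1 (y(O) = (⅓)*3 = 1)
N = -6 (N = 1*(-1) - 5 = -1 - 5 = -6)
V(W) = 8 - W
g = -5/3 (g = 10*(-⅙) = -5/3 ≈ -1.6667)
c(I) = -2 + I (c(I) = 1*(-2 + I) = -2 + I)
V(N)*(c(g) + 107) - 12021 = (8 - 1*(-6))*((-2 - 5/3) + 107) - 12021 = (8 + 6)*(-11/3 + 107) - 12021 = 14*(310/3) - 12021 = 4340/3 - 12021 = -31723/3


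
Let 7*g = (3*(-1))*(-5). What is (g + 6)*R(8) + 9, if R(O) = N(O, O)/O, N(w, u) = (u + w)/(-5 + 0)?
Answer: 201/35 ≈ 5.7429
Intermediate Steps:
g = 15/7 (g = ((3*(-1))*(-5))/7 = (-3*(-5))/7 = (⅐)*15 = 15/7 ≈ 2.1429)
N(w, u) = -u/5 - w/5 (N(w, u) = (u + w)/(-5) = (u + w)*(-⅕) = -u/5 - w/5)
R(O) = -⅖ (R(O) = (-O/5 - O/5)/O = (-2*O/5)/O = -⅖)
(g + 6)*R(8) + 9 = (15/7 + 6)*(-⅖) + 9 = (57/7)*(-⅖) + 9 = -114/35 + 9 = 201/35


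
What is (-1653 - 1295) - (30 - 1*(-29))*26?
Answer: -4482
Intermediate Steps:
(-1653 - 1295) - (30 - 1*(-29))*26 = -2948 - (30 + 29)*26 = -2948 - 59*26 = -2948 - 1*1534 = -2948 - 1534 = -4482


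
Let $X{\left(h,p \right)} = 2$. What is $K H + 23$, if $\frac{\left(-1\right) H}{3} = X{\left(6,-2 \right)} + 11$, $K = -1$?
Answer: $62$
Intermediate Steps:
$H = -39$ ($H = - 3 \left(2 + 11\right) = \left(-3\right) 13 = -39$)
$K H + 23 = \left(-1\right) \left(-39\right) + 23 = 39 + 23 = 62$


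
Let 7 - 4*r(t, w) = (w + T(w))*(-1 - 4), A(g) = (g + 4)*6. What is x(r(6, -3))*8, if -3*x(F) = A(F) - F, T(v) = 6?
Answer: -412/3 ≈ -137.33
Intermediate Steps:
A(g) = 24 + 6*g (A(g) = (4 + g)*6 = 24 + 6*g)
r(t, w) = 37/4 + 5*w/4 (r(t, w) = 7/4 - (w + 6)*(-1 - 4)/4 = 7/4 - (6 + w)*(-5)/4 = 7/4 - (-30 - 5*w)/4 = 7/4 + (15/2 + 5*w/4) = 37/4 + 5*w/4)
x(F) = -8 - 5*F/3 (x(F) = -((24 + 6*F) - F)/3 = -(24 + 5*F)/3 = -8 - 5*F/3)
x(r(6, -3))*8 = (-8 - 5*(37/4 + (5/4)*(-3))/3)*8 = (-8 - 5*(37/4 - 15/4)/3)*8 = (-8 - 5/3*11/2)*8 = (-8 - 55/6)*8 = -103/6*8 = -412/3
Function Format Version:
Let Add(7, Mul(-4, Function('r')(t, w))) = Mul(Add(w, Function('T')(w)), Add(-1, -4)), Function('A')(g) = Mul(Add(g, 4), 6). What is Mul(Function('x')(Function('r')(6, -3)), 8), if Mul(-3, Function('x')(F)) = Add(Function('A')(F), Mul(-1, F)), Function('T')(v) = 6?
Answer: Rational(-412, 3) ≈ -137.33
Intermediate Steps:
Function('A')(g) = Add(24, Mul(6, g)) (Function('A')(g) = Mul(Add(4, g), 6) = Add(24, Mul(6, g)))
Function('r')(t, w) = Add(Rational(37, 4), Mul(Rational(5, 4), w)) (Function('r')(t, w) = Add(Rational(7, 4), Mul(Rational(-1, 4), Mul(Add(w, 6), Add(-1, -4)))) = Add(Rational(7, 4), Mul(Rational(-1, 4), Mul(Add(6, w), -5))) = Add(Rational(7, 4), Mul(Rational(-1, 4), Add(-30, Mul(-5, w)))) = Add(Rational(7, 4), Add(Rational(15, 2), Mul(Rational(5, 4), w))) = Add(Rational(37, 4), Mul(Rational(5, 4), w)))
Function('x')(F) = Add(-8, Mul(Rational(-5, 3), F)) (Function('x')(F) = Mul(Rational(-1, 3), Add(Add(24, Mul(6, F)), Mul(-1, F))) = Mul(Rational(-1, 3), Add(24, Mul(5, F))) = Add(-8, Mul(Rational(-5, 3), F)))
Mul(Function('x')(Function('r')(6, -3)), 8) = Mul(Add(-8, Mul(Rational(-5, 3), Add(Rational(37, 4), Mul(Rational(5, 4), -3)))), 8) = Mul(Add(-8, Mul(Rational(-5, 3), Add(Rational(37, 4), Rational(-15, 4)))), 8) = Mul(Add(-8, Mul(Rational(-5, 3), Rational(11, 2))), 8) = Mul(Add(-8, Rational(-55, 6)), 8) = Mul(Rational(-103, 6), 8) = Rational(-412, 3)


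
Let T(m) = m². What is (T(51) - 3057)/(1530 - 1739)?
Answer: 24/11 ≈ 2.1818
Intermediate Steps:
(T(51) - 3057)/(1530 - 1739) = (51² - 3057)/(1530 - 1739) = (2601 - 3057)/(-209) = -456*(-1/209) = 24/11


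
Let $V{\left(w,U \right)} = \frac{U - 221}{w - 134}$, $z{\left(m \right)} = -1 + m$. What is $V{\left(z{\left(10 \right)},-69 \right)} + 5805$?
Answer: $\frac{145183}{25} \approx 5807.3$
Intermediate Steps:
$V{\left(w,U \right)} = \frac{-221 + U}{-134 + w}$
$V{\left(z{\left(10 \right)},-69 \right)} + 5805 = \frac{-221 - 69}{-134 + \left(-1 + 10\right)} + 5805 = \frac{1}{-134 + 9} \left(-290\right) + 5805 = \frac{1}{-125} \left(-290\right) + 5805 = \left(- \frac{1}{125}\right) \left(-290\right) + 5805 = \frac{58}{25} + 5805 = \frac{145183}{25}$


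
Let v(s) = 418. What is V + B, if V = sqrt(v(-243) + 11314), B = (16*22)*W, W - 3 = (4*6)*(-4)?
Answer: -32736 + 2*sqrt(2933) ≈ -32628.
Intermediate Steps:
W = -93 (W = 3 + (4*6)*(-4) = 3 + 24*(-4) = 3 - 96 = -93)
B = -32736 (B = (16*22)*(-93) = 352*(-93) = -32736)
V = 2*sqrt(2933) (V = sqrt(418 + 11314) = sqrt(11732) = 2*sqrt(2933) ≈ 108.31)
V + B = 2*sqrt(2933) - 32736 = -32736 + 2*sqrt(2933)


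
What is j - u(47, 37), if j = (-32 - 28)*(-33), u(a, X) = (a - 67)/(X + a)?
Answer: 41585/21 ≈ 1980.2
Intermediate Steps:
u(a, X) = (-67 + a)/(X + a)
j = 1980 (j = -60*(-33) = 1980)
j - u(47, 37) = 1980 - (-67 + 47)/(37 + 47) = 1980 - (-20)/84 = 1980 - 1*(-5/21) = 1980 + 5/21 = 41585/21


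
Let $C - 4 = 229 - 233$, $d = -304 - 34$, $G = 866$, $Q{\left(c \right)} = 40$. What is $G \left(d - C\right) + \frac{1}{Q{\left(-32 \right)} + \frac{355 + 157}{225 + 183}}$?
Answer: $- \frac{615857581}{2104} \approx -2.9271 \cdot 10^{5}$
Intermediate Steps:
$d = -338$ ($d = -304 - 34 = -338$)
$C = 0$ ($C = 4 + \left(229 - 233\right) = 4 - 4 = 0$)
$G \left(d - C\right) + \frac{1}{Q{\left(-32 \right)} + \frac{355 + 157}{225 + 183}} = 866 \left(-338 - 0\right) + \frac{1}{40 + \frac{355 + 157}{225 + 183}} = 866 \left(-338 + 0\right) + \frac{1}{40 + \frac{512}{408}} = 866 \left(-338\right) + \frac{1}{40 + 512 \cdot \frac{1}{408}} = -292708 + \frac{1}{40 + \frac{64}{51}} = -292708 + \frac{1}{\frac{2104}{51}} = -292708 + \frac{51}{2104} = - \frac{615857581}{2104}$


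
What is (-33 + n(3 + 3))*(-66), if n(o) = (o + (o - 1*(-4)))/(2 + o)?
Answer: 2046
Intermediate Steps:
n(o) = (4 + 2*o)/(2 + o) (n(o) = (o + (o + 4))/(2 + o) = (o + (4 + o))/(2 + o) = (4 + 2*o)/(2 + o))
(-33 + n(3 + 3))*(-66) = (-33 + 2)*(-66) = -31*(-66) = 2046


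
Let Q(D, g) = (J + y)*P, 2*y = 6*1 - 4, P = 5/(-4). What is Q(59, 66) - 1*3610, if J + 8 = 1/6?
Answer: -86435/24 ≈ -3601.5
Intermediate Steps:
P = -5/4 (P = 5*(-¼) = -5/4 ≈ -1.2500)
J = -47/6 (J = -8 + 1/6 = -8 + ⅙ = -47/6 ≈ -7.8333)
y = 1 (y = (6*1 - 4)/2 = (6 - 4)/2 = (½)*2 = 1)
Q(D, g) = 205/24 (Q(D, g) = (-47/6 + 1)*(-5/4) = -41/6*(-5/4) = 205/24)
Q(59, 66) - 1*3610 = 205/24 - 1*3610 = 205/24 - 3610 = -86435/24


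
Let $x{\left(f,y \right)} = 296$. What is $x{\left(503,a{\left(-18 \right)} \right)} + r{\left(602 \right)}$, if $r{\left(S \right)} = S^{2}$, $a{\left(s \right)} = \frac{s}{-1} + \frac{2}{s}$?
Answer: $362700$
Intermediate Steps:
$a{\left(s \right)} = - s + \frac{2}{s}$ ($a{\left(s \right)} = s \left(-1\right) + \frac{2}{s} = - s + \frac{2}{s}$)
$x{\left(503,a{\left(-18 \right)} \right)} + r{\left(602 \right)} = 296 + 602^{2} = 296 + 362404 = 362700$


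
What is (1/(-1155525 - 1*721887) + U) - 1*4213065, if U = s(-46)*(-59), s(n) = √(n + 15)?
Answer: -7909658787781/1877412 - 59*I*√31 ≈ -4.2131e+6 - 328.5*I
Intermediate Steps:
s(n) = √(15 + n)
U = -59*I*√31 (U = √(15 - 46)*(-59) = √(-31)*(-59) = (I*√31)*(-59) = -59*I*√31 ≈ -328.5*I)
(1/(-1155525 - 1*721887) + U) - 1*4213065 = (1/(-1155525 - 1*721887) - 59*I*√31) - 1*4213065 = (1/(-1155525 - 721887) - 59*I*√31) - 4213065 = (1/(-1877412) - 59*I*√31) - 4213065 = (-1/1877412 - 59*I*√31) - 4213065 = -7909658787781/1877412 - 59*I*√31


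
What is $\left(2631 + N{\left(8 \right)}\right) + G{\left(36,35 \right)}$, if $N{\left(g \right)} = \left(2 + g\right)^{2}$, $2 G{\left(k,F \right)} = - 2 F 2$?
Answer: $2661$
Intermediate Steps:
$G{\left(k,F \right)} = - 2 F$ ($G{\left(k,F \right)} = \frac{- 2 F 2}{2} = \frac{\left(-4\right) F}{2} = - 2 F$)
$\left(2631 + N{\left(8 \right)}\right) + G{\left(36,35 \right)} = \left(2631 + \left(2 + 8\right)^{2}\right) - 70 = \left(2631 + 10^{2}\right) - 70 = \left(2631 + 100\right) - 70 = 2731 - 70 = 2661$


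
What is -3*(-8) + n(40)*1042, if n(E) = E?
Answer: 41704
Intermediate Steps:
-3*(-8) + n(40)*1042 = -3*(-8) + 40*1042 = 24 + 41680 = 41704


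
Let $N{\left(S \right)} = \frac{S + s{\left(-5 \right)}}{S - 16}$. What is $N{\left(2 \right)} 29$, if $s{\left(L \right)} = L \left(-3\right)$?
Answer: $- \frac{493}{14} \approx -35.214$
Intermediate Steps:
$s{\left(L \right)} = - 3 L$
$N{\left(S \right)} = \frac{15 + S}{-16 + S}$ ($N{\left(S \right)} = \frac{S - -15}{S - 16} = \frac{S + 15}{-16 + S} = \frac{15 + S}{-16 + S}$)
$N{\left(2 \right)} 29 = \frac{15 + 2}{-16 + 2} \cdot 29 = \frac{1}{-14} \cdot 17 \cdot 29 = \left(- \frac{1}{14}\right) 17 \cdot 29 = \left(- \frac{17}{14}\right) 29 = - \frac{493}{14}$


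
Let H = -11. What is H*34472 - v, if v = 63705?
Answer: -442897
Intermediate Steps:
H*34472 - v = -11*34472 - 1*63705 = -379192 - 63705 = -442897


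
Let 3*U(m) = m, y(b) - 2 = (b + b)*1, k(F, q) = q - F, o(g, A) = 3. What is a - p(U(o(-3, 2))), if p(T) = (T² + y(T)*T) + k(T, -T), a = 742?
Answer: 739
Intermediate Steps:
y(b) = 2 + 2*b (y(b) = 2 + (b + b)*1 = 2 + (2*b)*1 = 2 + 2*b)
U(m) = m/3
p(T) = T² - 2*T + T*(2 + 2*T) (p(T) = (T² + (2 + 2*T)*T) + (-T - T) = (T² + T*(2 + 2*T)) - 2*T = T² - 2*T + T*(2 + 2*T))
a - p(U(o(-3, 2))) = 742 - 3*((⅓)*3)² = 742 - 3*1² = 742 - 3 = 739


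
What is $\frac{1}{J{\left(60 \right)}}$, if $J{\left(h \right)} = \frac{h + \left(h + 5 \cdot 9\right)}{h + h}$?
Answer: $\frac{8}{11} \approx 0.72727$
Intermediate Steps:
$J{\left(h \right)} = \frac{45 + 2 h}{2 h}$ ($J{\left(h \right)} = \frac{h + \left(h + 45\right)}{2 h} = \left(h + \left(45 + h\right)\right) \frac{1}{2 h} = \left(45 + 2 h\right) \frac{1}{2 h} = \frac{45 + 2 h}{2 h}$)
$\frac{1}{J{\left(60 \right)}} = \frac{1}{\frac{1}{60} \left(\frac{45}{2} + 60\right)} = \frac{1}{\frac{1}{60} \cdot \frac{165}{2}} = \frac{1}{\frac{11}{8}} = \frac{8}{11}$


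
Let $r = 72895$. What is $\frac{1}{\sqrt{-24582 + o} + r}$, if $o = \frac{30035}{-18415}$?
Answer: $\frac{268472285}{19570377756588} - \frac{i \sqrt{333464392379}}{19570377756588} \approx 1.3718 \cdot 10^{-5} - 2.9507 \cdot 10^{-8} i$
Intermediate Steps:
$o = - \frac{6007}{3683}$ ($o = 30035 \left(- \frac{1}{18415}\right) = - \frac{6007}{3683} \approx -1.631$)
$\frac{1}{\sqrt{-24582 + o} + r} = \frac{1}{\sqrt{-24582 - \frac{6007}{3683}} + 72895} = \frac{1}{\sqrt{- \frac{90541513}{3683}} + 72895} = \frac{1}{\frac{i \sqrt{333464392379}}{3683} + 72895} = \frac{1}{72895 + \frac{i \sqrt{333464392379}}{3683}}$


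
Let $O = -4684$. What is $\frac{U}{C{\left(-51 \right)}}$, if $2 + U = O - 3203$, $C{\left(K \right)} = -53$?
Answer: $\frac{7889}{53} \approx 148.85$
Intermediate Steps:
$U = -7889$ ($U = -2 - 7887 = -7889$)
$\frac{U}{C{\left(-51 \right)}} = - \frac{7889}{-53} = \left(-7889\right) \left(- \frac{1}{53}\right) = \frac{7889}{53}$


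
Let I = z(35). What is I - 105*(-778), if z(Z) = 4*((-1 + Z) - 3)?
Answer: 81814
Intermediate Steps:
z(Z) = -16 + 4*Z (z(Z) = 4*(-4 + Z) = -16 + 4*Z)
I = 124 (I = -16 + 4*35 = -16 + 140 = 124)
I - 105*(-778) = 124 - 105*(-778) = 124 + 81690 = 81814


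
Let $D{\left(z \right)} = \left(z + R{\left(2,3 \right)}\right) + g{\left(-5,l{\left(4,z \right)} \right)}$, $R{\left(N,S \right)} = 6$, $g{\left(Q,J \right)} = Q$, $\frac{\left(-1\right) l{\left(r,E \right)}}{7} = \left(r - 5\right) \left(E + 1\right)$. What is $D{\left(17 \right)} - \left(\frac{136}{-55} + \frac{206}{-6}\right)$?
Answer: $\frac{9043}{165} \approx 54.806$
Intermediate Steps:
$l{\left(r,E \right)} = - 7 \left(1 + E\right) \left(-5 + r\right)$ ($l{\left(r,E \right)} = - 7 \left(r - 5\right) \left(E + 1\right) = - 7 \left(-5 + r\right) \left(1 + E\right) = - 7 \left(1 + E\right) \left(-5 + r\right)$)
$D{\left(z \right)} = 1 + z$ ($D{\left(z \right)} = \left(z + 6\right) - 5 = \left(6 + z\right) - 5 = 1 + z$)
$D{\left(17 \right)} - \left(\frac{136}{-55} + \frac{206}{-6}\right) = \left(1 + 17\right) - \left(\frac{136}{-55} + \frac{206}{-6}\right) = 18 - \left(136 \left(- \frac{1}{55}\right) + 206 \left(- \frac{1}{6}\right)\right) = 18 - \left(- \frac{136}{55} - \frac{103}{3}\right) = 18 - - \frac{6073}{165} = 18 + \frac{6073}{165} = \frac{9043}{165}$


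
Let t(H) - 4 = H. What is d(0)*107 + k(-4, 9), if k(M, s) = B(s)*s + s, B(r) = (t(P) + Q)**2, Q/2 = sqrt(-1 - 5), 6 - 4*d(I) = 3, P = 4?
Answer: 1797/4 + 288*I*sqrt(6) ≈ 449.25 + 705.45*I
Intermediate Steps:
t(H) = 4 + H
d(I) = 3/4 (d(I) = 3/2 - 1/4*3 = 3/2 - 3/4 = 3/4)
Q = 2*I*sqrt(6) (Q = 2*sqrt(-1 - 5) = 2*sqrt(-6) = 2*(I*sqrt(6)) = 2*I*sqrt(6) ≈ 4.899*I)
B(r) = (8 + 2*I*sqrt(6))**2 (B(r) = ((4 + 4) + 2*I*sqrt(6))**2 = (8 + 2*I*sqrt(6))**2)
k(M, s) = s + s*(40 + 32*I*sqrt(6)) (k(M, s) = (40 + 32*I*sqrt(6))*s + s = s*(40 + 32*I*sqrt(6)) + s = s + s*(40 + 32*I*sqrt(6)))
d(0)*107 + k(-4, 9) = (3/4)*107 + 9*(41 + 32*I*sqrt(6)) = 321/4 + (369 + 288*I*sqrt(6)) = 1797/4 + 288*I*sqrt(6)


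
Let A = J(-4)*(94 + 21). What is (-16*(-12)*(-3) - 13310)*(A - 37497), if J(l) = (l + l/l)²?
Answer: 506311332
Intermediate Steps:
J(l) = (1 + l)² (J(l) = (l + 1)² = (1 + l)²)
A = 1035 (A = (1 - 4)²*(94 + 21) = (-3)²*115 = 9*115 = 1035)
(-16*(-12)*(-3) - 13310)*(A - 37497) = (-16*(-12)*(-3) - 13310)*(1035 - 37497) = (192*(-3) - 13310)*(-36462) = (-576 - 13310)*(-36462) = -13886*(-36462) = 506311332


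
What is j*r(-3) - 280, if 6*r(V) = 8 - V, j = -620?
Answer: -4250/3 ≈ -1416.7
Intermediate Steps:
r(V) = 4/3 - V/6 (r(V) = (8 - V)/6 = 4/3 - V/6)
j*r(-3) - 280 = -620*(4/3 - ⅙*(-3)) - 280 = -620*(4/3 + ½) - 280 = -620*11/6 - 280 = -3410/3 - 280 = -4250/3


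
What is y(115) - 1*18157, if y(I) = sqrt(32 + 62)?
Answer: -18157 + sqrt(94) ≈ -18147.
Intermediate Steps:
y(I) = sqrt(94)
y(115) - 1*18157 = sqrt(94) - 1*18157 = sqrt(94) - 18157 = -18157 + sqrt(94)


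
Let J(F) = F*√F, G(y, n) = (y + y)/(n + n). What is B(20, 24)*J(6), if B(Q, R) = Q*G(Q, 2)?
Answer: 1200*√6 ≈ 2939.4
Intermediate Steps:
G(y, n) = y/n (G(y, n) = (2*y)/((2*n)) = (2*y)*(1/(2*n)) = y/n)
B(Q, R) = Q²/2 (B(Q, R) = Q*(Q/2) = Q²/2)
J(F) = F^(3/2)
B(20, 24)*J(6) = ((½)*20²)*6^(3/2) = ((½)*400)*(6*√6) = 200*(6*√6) = 1200*√6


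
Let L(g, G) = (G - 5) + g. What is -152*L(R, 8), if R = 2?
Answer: -760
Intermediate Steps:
L(g, G) = -5 + G + g (L(g, G) = (-5 + G) + g = -5 + G + g)
-152*L(R, 8) = -152*(-5 + 8 + 2) = -152*5 = -760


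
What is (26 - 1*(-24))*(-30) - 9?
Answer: -1509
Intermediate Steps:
(26 - 1*(-24))*(-30) - 9 = (26 + 24)*(-30) - 9 = 50*(-30) - 9 = -1500 - 9 = -1509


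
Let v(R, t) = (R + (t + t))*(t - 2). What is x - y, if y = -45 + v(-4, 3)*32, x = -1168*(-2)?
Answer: 2317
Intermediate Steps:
v(R, t) = (-2 + t)*(R + 2*t) (v(R, t) = (R + 2*t)*(-2 + t) = (-2 + t)*(R + 2*t))
x = 2336
y = 19 (y = -45 + (-4*3 - 2*(-4) + 2*3² - 4*3)*32 = -45 + (-12 + 8 + 2*9 - 12)*32 = -45 + (-12 + 8 + 18 - 12)*32 = -45 + 2*32 = -45 + 64 = 19)
x - y = 2336 - 1*19 = 2336 - 19 = 2317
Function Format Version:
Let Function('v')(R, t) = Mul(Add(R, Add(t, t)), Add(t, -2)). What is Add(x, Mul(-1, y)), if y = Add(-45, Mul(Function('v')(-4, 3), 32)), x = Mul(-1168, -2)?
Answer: 2317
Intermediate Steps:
Function('v')(R, t) = Mul(Add(-2, t), Add(R, Mul(2, t))) (Function('v')(R, t) = Mul(Add(R, Mul(2, t)), Add(-2, t)) = Mul(Add(-2, t), Add(R, Mul(2, t))))
x = 2336
y = 19 (y = Add(-45, Mul(Add(Mul(-4, 3), Mul(-2, -4), Mul(2, Pow(3, 2)), Mul(-4, 3)), 32)) = Add(-45, Mul(Add(-12, 8, Mul(2, 9), -12), 32)) = Add(-45, Mul(Add(-12, 8, 18, -12), 32)) = Add(-45, Mul(2, 32)) = Add(-45, 64) = 19)
Add(x, Mul(-1, y)) = Add(2336, Mul(-1, 19)) = Add(2336, -19) = 2317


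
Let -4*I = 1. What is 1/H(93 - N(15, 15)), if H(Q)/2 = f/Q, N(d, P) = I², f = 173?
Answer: 1487/5536 ≈ 0.26861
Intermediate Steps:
I = -¼ (I = -¼*1 = -¼ ≈ -0.25000)
N(d, P) = 1/16 (N(d, P) = (-¼)² = 1/16)
H(Q) = 346/Q (H(Q) = 2*(173/Q) = 346/Q)
1/H(93 - N(15, 15)) = 1/(346/(93 - 1*1/16)) = 1/(346/(93 - 1/16)) = 1/(346/(1487/16)) = 1/(346*(16/1487)) = 1/(5536/1487) = 1487/5536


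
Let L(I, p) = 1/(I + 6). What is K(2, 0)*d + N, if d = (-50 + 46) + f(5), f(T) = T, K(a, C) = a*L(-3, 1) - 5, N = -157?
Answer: -484/3 ≈ -161.33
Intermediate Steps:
L(I, p) = 1/(6 + I)
K(a, C) = -5 + a/3 (K(a, C) = a/(6 - 3) - 5 = a/3 - 5 = -5 + a/3)
d = 1 (d = (-50 + 46) + 5 = -4 + 5 = 1)
K(2, 0)*d + N = (-5 + (⅓)*2)*1 - 157 = (-5 + ⅔)*1 - 157 = -13/3*1 - 157 = -13/3 - 157 = -484/3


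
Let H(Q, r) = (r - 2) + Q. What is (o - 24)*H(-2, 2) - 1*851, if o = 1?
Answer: -805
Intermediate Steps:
H(Q, r) = -2 + Q + r (H(Q, r) = (-2 + r) + Q = -2 + Q + r)
(o - 24)*H(-2, 2) - 1*851 = (1 - 24)*(-2 - 2 + 2) - 1*851 = -23*(-2) - 851 = 46 - 851 = -805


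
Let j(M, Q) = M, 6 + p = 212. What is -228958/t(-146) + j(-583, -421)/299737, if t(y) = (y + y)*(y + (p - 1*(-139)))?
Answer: 34296653541/8708558798 ≈ 3.9383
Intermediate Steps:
p = 206 (p = -6 + 212 = 206)
t(y) = 2*y*(345 + y) (t(y) = (y + y)*(y + (206 - 1*(-139))) = (2*y)*(y + (206 + 139)) = (2*y)*(y + 345) = (2*y)*(345 + y) = 2*y*(345 + y))
-228958/t(-146) + j(-583, -421)/299737 = -228958*(-1/(292*(345 - 146))) - 583/299737 = -228958/(2*(-146)*199) - 583*1/299737 = -228958/(-58108) - 583/299737 = -228958*(-1/58108) - 583/299737 = 114479/29054 - 583/299737 = 34296653541/8708558798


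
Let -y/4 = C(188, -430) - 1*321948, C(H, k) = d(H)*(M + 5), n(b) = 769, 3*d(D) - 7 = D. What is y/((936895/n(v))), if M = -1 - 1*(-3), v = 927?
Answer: 988912468/936895 ≈ 1055.5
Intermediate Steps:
d(D) = 7/3 + D/3
M = 2 (M = -1 + 3 = 2)
C(H, k) = 49/3 + 7*H/3 (C(H, k) = (7/3 + H/3)*(2 + 5) = (7/3 + H/3)*7 = 49/3 + 7*H/3)
y = 1285972 (y = -4*((49/3 + (7/3)*188) - 1*321948) = -4*((49/3 + 1316/3) - 321948) = -4*(455 - 321948) = -4*(-321493) = 1285972)
y/((936895/n(v))) = 1285972/((936895/769)) = 1285972/((936895*(1/769))) = 1285972/(936895/769) = 1285972*(769/936895) = 988912468/936895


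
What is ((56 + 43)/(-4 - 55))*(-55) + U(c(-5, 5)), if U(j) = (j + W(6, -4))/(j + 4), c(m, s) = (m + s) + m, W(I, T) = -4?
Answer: 5976/59 ≈ 101.29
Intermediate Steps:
c(m, s) = s + 2*m
U(j) = (-4 + j)/(4 + j) (U(j) = (j - 4)/(j + 4) = (-4 + j)/(4 + j))
((56 + 43)/(-4 - 55))*(-55) + U(c(-5, 5)) = ((56 + 43)/(-4 - 55))*(-55) + (-4 + (5 + 2*(-5)))/(4 + (5 + 2*(-5))) = (99/(-59))*(-55) + (-4 + (5 - 10))/(4 + (5 - 10)) = (99*(-1/59))*(-55) + (-4 - 5)/(4 - 5) = -99/59*(-55) - 9/(-1) = 5445/59 - 1*(-9) = 5445/59 + 9 = 5976/59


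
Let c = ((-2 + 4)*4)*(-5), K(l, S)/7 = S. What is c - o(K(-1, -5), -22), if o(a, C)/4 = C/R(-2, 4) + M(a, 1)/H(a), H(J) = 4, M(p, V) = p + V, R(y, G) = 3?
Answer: 70/3 ≈ 23.333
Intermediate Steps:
K(l, S) = 7*S
M(p, V) = V + p
o(a, C) = 1 + a + 4*C/3 (o(a, C) = 4*(C/3 + (1 + a)/4) = 4*(C*(⅓) + (1 + a)*(¼)) = 4*(C/3 + (¼ + a/4)) = 4*(¼ + C/3 + a/4) = 1 + a + 4*C/3)
c = -40 (c = (2*4)*(-5) = 8*(-5) = -40)
c - o(K(-1, -5), -22) = -40 - (1 + 7*(-5) + (4/3)*(-22)) = -40 - (1 - 35 - 88/3) = -40 - 1*(-190/3) = -40 + 190/3 = 70/3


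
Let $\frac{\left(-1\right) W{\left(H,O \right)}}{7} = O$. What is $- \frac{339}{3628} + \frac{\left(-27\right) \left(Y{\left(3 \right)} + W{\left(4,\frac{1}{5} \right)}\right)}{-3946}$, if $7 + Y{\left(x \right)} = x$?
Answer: $- \frac{4666641}{35790220} \approx -0.13039$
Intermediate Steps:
$Y{\left(x \right)} = -7 + x$
$W{\left(H,O \right)} = - 7 O$
$- \frac{339}{3628} + \frac{\left(-27\right) \left(Y{\left(3 \right)} + W{\left(4,\frac{1}{5} \right)}\right)}{-3946} = - \frac{339}{3628} + \frac{\left(-27\right) \left(\left(-7 + 3\right) - \frac{7}{5}\right)}{-3946} = \left(-339\right) \frac{1}{3628} + - 27 \left(-4 - \frac{7}{5}\right) \left(- \frac{1}{3946}\right) = - \frac{339}{3628} + - 27 \left(-4 - \frac{7}{5}\right) \left(- \frac{1}{3946}\right) = - \frac{339}{3628} + \left(-27\right) \left(- \frac{27}{5}\right) \left(- \frac{1}{3946}\right) = - \frac{339}{3628} + \frac{729}{5} \left(- \frac{1}{3946}\right) = - \frac{339}{3628} - \frac{729}{19730} = - \frac{4666641}{35790220}$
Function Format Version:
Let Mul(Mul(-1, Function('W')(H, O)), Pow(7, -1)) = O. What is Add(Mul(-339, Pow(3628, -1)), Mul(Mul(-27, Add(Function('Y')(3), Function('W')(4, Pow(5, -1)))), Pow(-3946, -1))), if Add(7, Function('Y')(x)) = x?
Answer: Rational(-4666641, 35790220) ≈ -0.13039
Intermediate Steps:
Function('Y')(x) = Add(-7, x)
Function('W')(H, O) = Mul(-7, O)
Add(Mul(-339, Pow(3628, -1)), Mul(Mul(-27, Add(Function('Y')(3), Function('W')(4, Pow(5, -1)))), Pow(-3946, -1))) = Add(Mul(-339, Pow(3628, -1)), Mul(Mul(-27, Add(Add(-7, 3), Mul(-7, Pow(5, -1)))), Pow(-3946, -1))) = Add(Mul(-339, Rational(1, 3628)), Mul(Mul(-27, Add(-4, Mul(-7, Rational(1, 5)))), Rational(-1, 3946))) = Add(Rational(-339, 3628), Mul(Mul(-27, Add(-4, Rational(-7, 5))), Rational(-1, 3946))) = Add(Rational(-339, 3628), Mul(Mul(-27, Rational(-27, 5)), Rational(-1, 3946))) = Add(Rational(-339, 3628), Mul(Rational(729, 5), Rational(-1, 3946))) = Add(Rational(-339, 3628), Rational(-729, 19730)) = Rational(-4666641, 35790220)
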